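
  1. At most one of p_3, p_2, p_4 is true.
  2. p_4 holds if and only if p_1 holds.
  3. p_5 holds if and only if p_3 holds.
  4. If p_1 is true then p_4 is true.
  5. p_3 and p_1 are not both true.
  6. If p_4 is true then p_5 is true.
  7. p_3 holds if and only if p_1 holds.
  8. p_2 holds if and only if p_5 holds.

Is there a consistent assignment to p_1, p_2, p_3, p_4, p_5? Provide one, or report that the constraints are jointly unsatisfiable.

p_1 = False, p_2 = False, p_3 = False, p_4 = False, p_5 = False

  (1) {p_3, p_2, p_4}: 0 true — at most one ✓
  (2) p_4=F, p_1=F — same ✓
  (3) p_5=F, p_3=F — same ✓
  (4) p_1=F ⇒ p_4: vacuous ✓
  (5) p_3=F, p_1=F — not both ✓
  (6) p_4=F ⇒ p_5: vacuous ✓
  (7) p_3=F, p_1=F — same ✓
  (8) p_2=F, p_5=F — same ✓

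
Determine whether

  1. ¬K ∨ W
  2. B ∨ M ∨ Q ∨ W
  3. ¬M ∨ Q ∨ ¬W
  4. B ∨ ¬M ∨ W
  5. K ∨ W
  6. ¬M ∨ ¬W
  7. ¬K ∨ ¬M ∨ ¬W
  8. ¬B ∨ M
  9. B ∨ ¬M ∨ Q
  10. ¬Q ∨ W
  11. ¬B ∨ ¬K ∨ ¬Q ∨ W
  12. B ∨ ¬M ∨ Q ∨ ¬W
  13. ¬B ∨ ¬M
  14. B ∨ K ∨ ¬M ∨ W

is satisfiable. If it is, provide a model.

Try M = True:
  (¬M ∨ ¬W) forces W = False.
  (¬K ∨ W) forces K = False.
  clause (K ∨ W) is falsified — backtrack.
So M = False.
  then (¬B ∨ M) forces B = False.
Set Q = False.
  then (B ∨ M ∨ Q ∨ W) forces W = True.
Set K = False.
All clauses satisfied.

M = False, B = False, Q = False, K = False, W = True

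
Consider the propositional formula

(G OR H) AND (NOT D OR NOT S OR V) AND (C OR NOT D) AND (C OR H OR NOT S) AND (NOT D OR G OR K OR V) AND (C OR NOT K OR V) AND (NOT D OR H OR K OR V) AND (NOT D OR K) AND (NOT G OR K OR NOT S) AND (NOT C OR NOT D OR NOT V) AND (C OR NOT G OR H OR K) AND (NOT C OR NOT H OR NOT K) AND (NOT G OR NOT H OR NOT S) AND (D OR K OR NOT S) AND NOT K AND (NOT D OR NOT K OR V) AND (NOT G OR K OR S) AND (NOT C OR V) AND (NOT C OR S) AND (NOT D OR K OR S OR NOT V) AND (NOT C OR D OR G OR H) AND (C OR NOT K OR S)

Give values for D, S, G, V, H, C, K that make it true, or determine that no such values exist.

D = False; S = False; G = False; V = True; H = True; C = False; K = False

Unit clause (NOT K) forces K = False.
In (NOT D OR K) only NOT D is left, so D = False.
In (D OR K OR NOT S) only NOT S is left, so S = False.
In (NOT G OR K OR S) only NOT G is left, so G = False.
In (NOT C OR S) only NOT C is left, so C = False.
In (G OR H) only H is left, so H = True.
Set V = True.
All clauses satisfied.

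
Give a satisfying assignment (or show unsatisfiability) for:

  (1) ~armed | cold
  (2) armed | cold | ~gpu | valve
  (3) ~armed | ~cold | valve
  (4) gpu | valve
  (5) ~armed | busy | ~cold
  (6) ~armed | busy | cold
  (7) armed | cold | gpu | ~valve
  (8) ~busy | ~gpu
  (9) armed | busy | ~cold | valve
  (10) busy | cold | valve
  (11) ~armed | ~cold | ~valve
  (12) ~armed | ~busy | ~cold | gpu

Set cold = True.
Try armed = True:
  (~armed | ~cold | valve) forces valve = True.
  clause (~armed | ~cold | ~valve) is falsified — backtrack.
So armed = False.
Set busy = False.
  then (armed | busy | ~cold | valve) forces valve = True.
Set gpu = False.
All clauses satisfied.

cold = True, armed = False, busy = False, valve = True, gpu = False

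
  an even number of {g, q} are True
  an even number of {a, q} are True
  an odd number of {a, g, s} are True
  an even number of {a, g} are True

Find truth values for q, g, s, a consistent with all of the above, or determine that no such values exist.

q = True, g = True, s = True, a = True

{g, q}: 2 true → even ✓
{a, q}: 2 true → even ✓
{a, g, s}: 3 true → odd ✓
{a, g}: 2 true → even ✓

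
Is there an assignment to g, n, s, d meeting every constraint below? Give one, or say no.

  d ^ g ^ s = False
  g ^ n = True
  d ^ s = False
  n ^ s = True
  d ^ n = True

g=F, n=T, s=F, d=F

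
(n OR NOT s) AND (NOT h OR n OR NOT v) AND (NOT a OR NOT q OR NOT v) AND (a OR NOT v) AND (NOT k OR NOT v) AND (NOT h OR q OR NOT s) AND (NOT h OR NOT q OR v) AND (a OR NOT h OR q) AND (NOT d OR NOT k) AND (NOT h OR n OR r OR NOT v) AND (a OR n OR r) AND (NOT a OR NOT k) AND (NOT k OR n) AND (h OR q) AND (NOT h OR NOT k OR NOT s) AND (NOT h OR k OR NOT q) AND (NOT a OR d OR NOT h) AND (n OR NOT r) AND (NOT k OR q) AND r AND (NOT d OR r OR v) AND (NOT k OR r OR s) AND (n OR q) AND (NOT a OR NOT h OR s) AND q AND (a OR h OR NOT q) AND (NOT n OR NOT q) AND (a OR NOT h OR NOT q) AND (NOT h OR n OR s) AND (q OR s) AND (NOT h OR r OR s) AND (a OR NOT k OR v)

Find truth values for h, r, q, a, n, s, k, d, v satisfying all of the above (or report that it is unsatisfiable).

Unsatisfiable

Case r = True:
  (n OR NOT r) forces n = True.
  (q) forces q = True.
  Clause (NOT n OR NOT q) is falsified — contradiction.
Case r = False:
  Clause (r) is falsified — contradiction.
Both cases fail, so the formula is unsatisfiable.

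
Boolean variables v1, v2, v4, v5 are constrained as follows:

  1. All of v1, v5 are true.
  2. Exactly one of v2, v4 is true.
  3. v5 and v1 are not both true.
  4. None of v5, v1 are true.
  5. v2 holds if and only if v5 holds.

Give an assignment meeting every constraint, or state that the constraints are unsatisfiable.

Case v1 = True:
  Constraint (4) is violated (v1=T) — contradiction.
Case v1 = False:
  Constraint (1) is violated (v1=F) — contradiction.
Both cases fail — unsatisfiable.

Unsatisfiable — no assignment works.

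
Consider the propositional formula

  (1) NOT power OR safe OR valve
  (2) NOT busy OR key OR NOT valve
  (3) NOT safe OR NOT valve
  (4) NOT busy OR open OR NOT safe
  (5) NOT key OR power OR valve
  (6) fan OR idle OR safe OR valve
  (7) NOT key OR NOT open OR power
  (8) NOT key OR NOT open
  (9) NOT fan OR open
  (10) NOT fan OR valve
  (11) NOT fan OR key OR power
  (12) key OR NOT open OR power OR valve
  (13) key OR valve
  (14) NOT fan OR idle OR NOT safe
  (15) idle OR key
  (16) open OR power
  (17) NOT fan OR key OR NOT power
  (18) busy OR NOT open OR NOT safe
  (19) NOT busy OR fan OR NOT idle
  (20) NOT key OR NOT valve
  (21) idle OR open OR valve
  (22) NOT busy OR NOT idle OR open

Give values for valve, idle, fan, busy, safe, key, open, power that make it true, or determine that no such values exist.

Set valve = True.
  then (NOT safe OR NOT valve) forces safe = False.
  then (NOT key OR NOT valve) forces key = False.
  then (NOT busy OR key OR NOT valve) forces busy = False.
  then (idle OR key) forces idle = True.
Try fan = True:
  (NOT fan OR open) forces open = True.
  (NOT fan OR key OR power) forces power = True.
  clause (NOT fan OR key OR NOT power) is falsified — backtrack.
So fan = False.
Set open = True.
Set power = False.
All clauses satisfied.

valve = True, idle = True, fan = False, busy = False, safe = False, key = False, open = True, power = False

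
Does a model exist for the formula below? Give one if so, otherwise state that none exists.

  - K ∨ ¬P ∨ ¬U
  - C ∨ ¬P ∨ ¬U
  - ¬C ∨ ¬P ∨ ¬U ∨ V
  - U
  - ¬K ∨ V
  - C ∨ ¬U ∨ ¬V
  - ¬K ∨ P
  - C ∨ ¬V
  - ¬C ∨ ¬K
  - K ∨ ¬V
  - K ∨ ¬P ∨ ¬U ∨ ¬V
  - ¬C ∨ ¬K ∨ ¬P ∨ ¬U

Unit clause (U) forces U = True.
Try V = True:
  (C ∨ ¬U ∨ ¬V) forces C = True.
  (¬C ∨ ¬K) forces K = False.
  clause (K ∨ ¬V) is falsified — backtrack.
So V = False.
  then (¬K ∨ V) forces K = False.
  then (K ∨ ¬P ∨ ¬U) forces P = False.
Set C = False.
All clauses satisfied.

V = False; C = False; U = True; K = False; P = False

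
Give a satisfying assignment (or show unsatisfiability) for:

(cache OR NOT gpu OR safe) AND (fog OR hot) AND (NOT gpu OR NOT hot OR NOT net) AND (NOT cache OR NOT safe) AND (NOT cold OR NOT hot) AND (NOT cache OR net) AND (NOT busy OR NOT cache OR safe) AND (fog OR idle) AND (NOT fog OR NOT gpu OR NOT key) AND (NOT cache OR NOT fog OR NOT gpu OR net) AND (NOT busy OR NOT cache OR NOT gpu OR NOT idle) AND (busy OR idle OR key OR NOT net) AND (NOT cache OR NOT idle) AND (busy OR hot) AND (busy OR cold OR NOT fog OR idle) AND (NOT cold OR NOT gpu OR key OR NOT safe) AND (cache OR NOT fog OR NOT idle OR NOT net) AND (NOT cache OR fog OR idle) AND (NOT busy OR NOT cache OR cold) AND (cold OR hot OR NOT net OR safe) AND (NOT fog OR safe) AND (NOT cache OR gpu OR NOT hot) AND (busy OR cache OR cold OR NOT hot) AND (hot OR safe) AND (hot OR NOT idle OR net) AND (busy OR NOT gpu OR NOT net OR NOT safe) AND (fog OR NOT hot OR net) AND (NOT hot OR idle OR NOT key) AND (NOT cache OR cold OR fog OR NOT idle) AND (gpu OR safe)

Set safe = True.
  then (NOT cache OR NOT safe) forces cache = False.
Set cold = False.
Set gpu = False.
Set net = True.
Try busy = False:
  (busy OR hot) forces hot = True.
  clause (busy OR cache OR cold OR NOT hot) is falsified — backtrack.
So busy = True.
Set idle = True.
  then (cache OR NOT fog OR NOT idle OR NOT net) forces fog = False.
  then (fog OR hot) forces hot = True.
Set key = True.
All clauses satisfied.

safe = True, cold = False, gpu = False, cache = False, net = True, busy = True, idle = True, fog = False, hot = True, key = True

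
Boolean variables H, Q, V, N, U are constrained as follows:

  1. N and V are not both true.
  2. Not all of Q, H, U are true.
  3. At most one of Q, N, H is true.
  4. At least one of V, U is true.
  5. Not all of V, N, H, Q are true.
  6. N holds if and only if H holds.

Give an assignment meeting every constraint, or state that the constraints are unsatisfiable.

H = False, Q = False, V = True, N = False, U = True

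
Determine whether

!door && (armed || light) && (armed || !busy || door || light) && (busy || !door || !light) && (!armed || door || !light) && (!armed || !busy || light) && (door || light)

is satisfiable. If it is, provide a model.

busy: False, armed: False, light: True, door: False

Unit clause (!door) forces door = False.
In (door || light) only light is left, so light = True.
In (!armed || door || !light) only !armed is left, so armed = False.
Set busy = False.
Check each clause:
  (!door): !door holds.
  (armed || light): light holds.
  (armed || !busy || door || light): !busy holds.
  (busy || !door || !light): !door holds.
  (!armed || door || !light): !armed holds.
  (!armed || !busy || light): !armed holds.
  (door || light): light holds.
All clauses satisfied.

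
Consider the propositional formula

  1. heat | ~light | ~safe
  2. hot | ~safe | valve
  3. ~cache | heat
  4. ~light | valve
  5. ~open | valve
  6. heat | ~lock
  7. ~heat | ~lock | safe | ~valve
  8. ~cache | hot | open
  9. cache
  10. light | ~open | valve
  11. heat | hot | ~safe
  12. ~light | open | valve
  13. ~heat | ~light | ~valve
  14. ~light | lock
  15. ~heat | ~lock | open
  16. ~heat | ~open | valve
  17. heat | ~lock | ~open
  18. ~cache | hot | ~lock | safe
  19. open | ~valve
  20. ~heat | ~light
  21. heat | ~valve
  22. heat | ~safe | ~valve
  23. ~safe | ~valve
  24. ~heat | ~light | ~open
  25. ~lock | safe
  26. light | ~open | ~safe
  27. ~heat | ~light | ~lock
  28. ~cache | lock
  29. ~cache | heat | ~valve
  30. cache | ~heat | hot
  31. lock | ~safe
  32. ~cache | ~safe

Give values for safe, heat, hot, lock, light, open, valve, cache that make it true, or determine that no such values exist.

UNSATISFIABLE

Case safe = True:
  (cache) forces cache = True.
  Clause (~cache | ~safe) is falsified — contradiction.
Case safe = False:
  (cache) forces cache = True.
  (~cache | heat) forces heat = True.
  (~heat | ~light) forces light = False.
  (~lock | safe) forces lock = False.
  Clause (~cache | lock) is falsified — contradiction.
Both cases fail, so the formula is unsatisfiable.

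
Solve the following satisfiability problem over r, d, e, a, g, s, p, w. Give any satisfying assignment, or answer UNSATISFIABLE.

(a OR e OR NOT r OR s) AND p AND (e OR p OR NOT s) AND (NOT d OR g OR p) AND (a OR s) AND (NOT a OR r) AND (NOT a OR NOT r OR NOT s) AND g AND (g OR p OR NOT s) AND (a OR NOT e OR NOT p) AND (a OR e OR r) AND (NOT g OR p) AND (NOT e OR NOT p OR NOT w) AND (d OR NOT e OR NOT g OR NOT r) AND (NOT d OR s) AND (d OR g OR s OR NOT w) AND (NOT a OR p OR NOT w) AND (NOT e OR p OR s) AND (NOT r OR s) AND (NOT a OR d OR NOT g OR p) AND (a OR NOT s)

The formula is unsatisfiable.

Case a = True:
  (p) forces p = True.
  (NOT a OR r) forces r = True.
  (NOT a OR NOT r OR NOT s) forces s = False.
  Clause (NOT r OR s) is falsified — contradiction.
Case a = False:
  (p) forces p = True.
  (a OR s) forces s = True.
  Clause (a OR NOT s) is falsified — contradiction.
Both cases fail, so the formula is unsatisfiable.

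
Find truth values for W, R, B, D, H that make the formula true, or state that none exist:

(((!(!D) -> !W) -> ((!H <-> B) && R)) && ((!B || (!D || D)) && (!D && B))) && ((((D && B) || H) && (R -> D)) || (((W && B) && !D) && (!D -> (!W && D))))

Case D = True: the conjunct !D is False.
Case D = False: the formula simplifies to (((!H <-> B) && R) && B) && (H && !R).
  R = True: the conjunct !R is False.
  R = False: the conjunct R is False.
Both cases fail — unsatisfiable.

UNSATISFIABLE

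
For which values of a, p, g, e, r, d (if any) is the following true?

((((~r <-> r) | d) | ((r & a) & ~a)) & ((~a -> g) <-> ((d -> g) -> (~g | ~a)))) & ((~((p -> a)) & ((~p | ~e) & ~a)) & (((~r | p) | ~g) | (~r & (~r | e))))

a = False; p = True; g = True; e = False; r = False; d = True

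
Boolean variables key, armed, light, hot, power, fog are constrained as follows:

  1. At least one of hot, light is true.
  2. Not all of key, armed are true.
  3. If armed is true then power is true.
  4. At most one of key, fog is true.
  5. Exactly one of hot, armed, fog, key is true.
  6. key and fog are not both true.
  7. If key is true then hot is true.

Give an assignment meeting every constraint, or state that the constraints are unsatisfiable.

key = False, armed = False, light = True, hot = False, power = True, fog = True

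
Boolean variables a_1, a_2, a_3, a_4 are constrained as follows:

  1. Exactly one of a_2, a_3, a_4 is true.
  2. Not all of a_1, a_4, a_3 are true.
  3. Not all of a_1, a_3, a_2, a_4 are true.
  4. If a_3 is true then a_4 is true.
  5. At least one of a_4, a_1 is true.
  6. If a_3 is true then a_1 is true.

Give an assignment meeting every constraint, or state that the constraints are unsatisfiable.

a_1 = True, a_2 = False, a_3 = False, a_4 = True

  (1) {a_2, a_3, a_4}: 1 true — exactly one ✓
  (2) {a_1, a_4, a_3}: 2/3 true — not all ✓
  (3) {a_1, a_3, a_2, a_4}: 2/4 true — not all ✓
  (4) a_3=F ⇒ a_4: vacuous ✓
  (5) {a_4, a_1}: 2 true — at least one ✓
  (6) a_3=F ⇒ a_1: vacuous ✓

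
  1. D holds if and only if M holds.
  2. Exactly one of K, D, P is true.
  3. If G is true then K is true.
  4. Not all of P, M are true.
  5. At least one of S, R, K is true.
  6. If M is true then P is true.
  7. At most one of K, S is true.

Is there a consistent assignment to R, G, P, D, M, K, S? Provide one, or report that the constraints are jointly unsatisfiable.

R: False; G: False; P: True; D: False; M: False; K: False; S: True

  (1) D=F, M=F — same ✓
  (2) {K, D, P}: 1 true — exactly one ✓
  (3) G=F ⇒ K: vacuous ✓
  (4) {P, M}: 1/2 true — not all ✓
  (5) {S, R, K}: 1 true — at least one ✓
  (6) M=F ⇒ P: vacuous ✓
  (7) {K, S}: 1 true — at most one ✓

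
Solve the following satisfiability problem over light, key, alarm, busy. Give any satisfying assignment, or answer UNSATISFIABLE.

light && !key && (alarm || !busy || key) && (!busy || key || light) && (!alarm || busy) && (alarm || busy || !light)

Unit clause (light) forces light = True.
Unit clause (!key) forces key = False.
Set alarm = True.
  then (!alarm || busy) forces busy = True.
Check each clause:
  (light): light holds.
  (!key): !key holds.
  (alarm || !busy || key): alarm holds.
  (!busy || key || light): light holds.
  (!alarm || busy): busy holds.
  (alarm || busy || !light): alarm holds.
All clauses satisfied.

light = True; key = False; alarm = True; busy = True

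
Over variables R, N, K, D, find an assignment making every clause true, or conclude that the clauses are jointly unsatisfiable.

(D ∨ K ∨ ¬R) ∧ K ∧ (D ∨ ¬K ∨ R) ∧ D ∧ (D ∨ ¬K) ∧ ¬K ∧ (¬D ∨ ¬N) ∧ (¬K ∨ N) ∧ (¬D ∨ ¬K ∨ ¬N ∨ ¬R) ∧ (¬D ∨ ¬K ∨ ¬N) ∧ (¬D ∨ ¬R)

Unsatisfiable

Case K = True:
  Clause (¬K) is falsified — contradiction.
Case K = False:
  Clause (K) is falsified — contradiction.
Both cases fail, so the formula is unsatisfiable.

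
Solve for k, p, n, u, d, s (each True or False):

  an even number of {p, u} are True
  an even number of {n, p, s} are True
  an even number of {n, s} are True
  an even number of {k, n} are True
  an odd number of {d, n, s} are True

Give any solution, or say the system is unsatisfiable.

k = True; p = False; n = True; u = False; d = True; s = True

{p, u}: 0 true → even ✓
{n, p, s}: 2 true → even ✓
{n, s}: 2 true → even ✓
{k, n}: 2 true → even ✓
{d, n, s}: 3 true → odd ✓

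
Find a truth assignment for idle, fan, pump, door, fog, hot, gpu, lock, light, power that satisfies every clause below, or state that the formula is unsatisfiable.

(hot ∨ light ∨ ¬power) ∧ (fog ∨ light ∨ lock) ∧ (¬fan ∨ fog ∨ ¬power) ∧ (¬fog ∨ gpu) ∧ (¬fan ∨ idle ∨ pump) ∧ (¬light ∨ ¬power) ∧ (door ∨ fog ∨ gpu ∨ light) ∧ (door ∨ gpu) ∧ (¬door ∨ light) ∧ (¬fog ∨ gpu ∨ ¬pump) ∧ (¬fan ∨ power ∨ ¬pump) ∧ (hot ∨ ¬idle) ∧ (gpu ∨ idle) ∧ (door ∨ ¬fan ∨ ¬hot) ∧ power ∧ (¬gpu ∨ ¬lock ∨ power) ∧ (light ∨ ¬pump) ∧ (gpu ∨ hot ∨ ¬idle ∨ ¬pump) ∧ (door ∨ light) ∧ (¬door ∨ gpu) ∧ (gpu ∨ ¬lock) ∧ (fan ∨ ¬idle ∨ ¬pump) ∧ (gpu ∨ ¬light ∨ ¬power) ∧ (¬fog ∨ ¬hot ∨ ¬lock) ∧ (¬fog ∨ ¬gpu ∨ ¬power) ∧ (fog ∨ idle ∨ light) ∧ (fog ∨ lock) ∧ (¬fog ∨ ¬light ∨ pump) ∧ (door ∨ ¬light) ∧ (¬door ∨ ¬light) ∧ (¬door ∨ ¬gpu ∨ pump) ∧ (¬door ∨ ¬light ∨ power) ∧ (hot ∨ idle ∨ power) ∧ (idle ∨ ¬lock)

No satisfying assignment exists.

Case light = True:
  (¬light ∨ ¬power) forces power = False.
  Clause (power) is falsified — contradiction.
Case light = False:
  (¬door ∨ light) forces door = False.
  Clause (door ∨ light) is falsified — contradiction.
Both cases fail, so the formula is unsatisfiable.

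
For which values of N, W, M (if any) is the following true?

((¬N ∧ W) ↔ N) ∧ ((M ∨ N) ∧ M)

N = False, W = False, M = True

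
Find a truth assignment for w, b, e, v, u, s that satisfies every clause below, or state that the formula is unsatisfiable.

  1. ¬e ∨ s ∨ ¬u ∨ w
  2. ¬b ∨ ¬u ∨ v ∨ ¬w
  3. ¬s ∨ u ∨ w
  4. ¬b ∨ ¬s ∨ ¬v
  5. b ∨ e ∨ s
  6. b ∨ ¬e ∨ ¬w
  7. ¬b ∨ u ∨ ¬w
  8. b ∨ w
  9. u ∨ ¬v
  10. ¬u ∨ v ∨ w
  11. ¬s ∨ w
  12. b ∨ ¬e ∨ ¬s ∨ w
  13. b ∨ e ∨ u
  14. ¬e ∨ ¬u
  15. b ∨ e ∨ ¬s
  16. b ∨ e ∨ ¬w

w = False, b = True, e = False, v = True, u = True, s = False

Set w = False.
  then (b ∨ w) forces b = True.
  then (¬s ∨ w) forces s = False.
Set e = False.
Set v = True.
  then (u ∨ ¬v) forces u = True.
All clauses satisfied.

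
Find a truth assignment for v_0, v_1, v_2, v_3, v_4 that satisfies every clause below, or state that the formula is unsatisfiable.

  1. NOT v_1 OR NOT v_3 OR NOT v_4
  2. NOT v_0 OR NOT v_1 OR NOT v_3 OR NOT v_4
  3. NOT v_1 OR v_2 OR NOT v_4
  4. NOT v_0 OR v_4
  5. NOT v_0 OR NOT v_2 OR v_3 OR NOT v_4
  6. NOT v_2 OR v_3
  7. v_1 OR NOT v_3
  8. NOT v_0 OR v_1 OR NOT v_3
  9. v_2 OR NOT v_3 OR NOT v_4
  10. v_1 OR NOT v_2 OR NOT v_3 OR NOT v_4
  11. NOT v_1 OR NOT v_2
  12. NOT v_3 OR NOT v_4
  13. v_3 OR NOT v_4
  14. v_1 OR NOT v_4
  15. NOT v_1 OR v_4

v_0: False, v_1: False, v_2: False, v_3: False, v_4: False

Try v_0 = True:
  (NOT v_0 OR v_4) forces v_4 = True.
  (NOT v_3 OR NOT v_4) forces v_3 = False.
  clause (v_3 OR NOT v_4) is falsified — backtrack.
So v_0 = False.
Set v_1 = False.
  then (v_1 OR NOT v_3) forces v_3 = False.
  then (v_3 OR NOT v_4) forces v_4 = False.
  then (NOT v_2 OR v_3) forces v_2 = False.
All clauses satisfied.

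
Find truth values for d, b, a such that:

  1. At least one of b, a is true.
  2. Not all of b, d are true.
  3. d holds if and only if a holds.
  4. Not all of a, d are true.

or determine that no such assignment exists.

d: False; b: True; a: False

  (1) {b, a}: 1 true — at least one ✓
  (2) {b, d}: 1/2 true — not all ✓
  (3) d=F, a=F — same ✓
  (4) {a, d}: 0/2 true — not all ✓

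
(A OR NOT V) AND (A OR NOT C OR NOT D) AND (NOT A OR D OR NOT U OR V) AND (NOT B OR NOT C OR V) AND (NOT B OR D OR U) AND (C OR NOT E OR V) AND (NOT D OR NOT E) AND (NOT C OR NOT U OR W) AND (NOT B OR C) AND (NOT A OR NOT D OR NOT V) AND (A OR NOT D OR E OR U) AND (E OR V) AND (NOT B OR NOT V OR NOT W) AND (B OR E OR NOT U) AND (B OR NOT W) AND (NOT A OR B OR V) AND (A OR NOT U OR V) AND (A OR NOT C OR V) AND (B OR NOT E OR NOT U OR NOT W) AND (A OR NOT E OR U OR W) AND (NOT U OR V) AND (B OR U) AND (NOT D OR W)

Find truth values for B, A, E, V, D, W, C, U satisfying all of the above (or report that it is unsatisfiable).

Set B = False.
  then (B OR NOT W) forces W = False.
  then (B OR U) forces U = True.
  then (NOT D OR W) forces D = False.
  then (NOT C OR NOT U OR W) forces C = False.
  then (B OR E OR NOT U) forces E = True.
  then (NOT U OR V) forces V = True.
  then (A OR NOT V) forces A = True.
All clauses satisfied.

B = False, A = True, E = True, V = True, D = False, W = False, C = False, U = True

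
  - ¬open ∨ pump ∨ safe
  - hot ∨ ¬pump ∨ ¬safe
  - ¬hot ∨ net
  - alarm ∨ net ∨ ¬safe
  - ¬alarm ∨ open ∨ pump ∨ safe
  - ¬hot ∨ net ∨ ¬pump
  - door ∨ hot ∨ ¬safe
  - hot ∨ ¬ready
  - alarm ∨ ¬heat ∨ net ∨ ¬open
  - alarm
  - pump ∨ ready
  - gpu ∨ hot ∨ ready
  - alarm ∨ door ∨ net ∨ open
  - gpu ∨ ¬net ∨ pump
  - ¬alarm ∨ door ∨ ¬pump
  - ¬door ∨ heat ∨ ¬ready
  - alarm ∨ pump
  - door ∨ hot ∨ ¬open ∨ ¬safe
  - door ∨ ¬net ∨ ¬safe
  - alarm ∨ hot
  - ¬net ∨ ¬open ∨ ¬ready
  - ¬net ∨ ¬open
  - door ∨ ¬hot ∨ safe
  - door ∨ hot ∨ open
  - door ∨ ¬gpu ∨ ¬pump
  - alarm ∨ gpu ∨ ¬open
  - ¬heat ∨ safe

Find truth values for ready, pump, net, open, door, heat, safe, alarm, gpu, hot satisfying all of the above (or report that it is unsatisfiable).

ready = False, pump = True, net = True, open = False, door = True, heat = True, safe = True, alarm = True, gpu = False, hot = True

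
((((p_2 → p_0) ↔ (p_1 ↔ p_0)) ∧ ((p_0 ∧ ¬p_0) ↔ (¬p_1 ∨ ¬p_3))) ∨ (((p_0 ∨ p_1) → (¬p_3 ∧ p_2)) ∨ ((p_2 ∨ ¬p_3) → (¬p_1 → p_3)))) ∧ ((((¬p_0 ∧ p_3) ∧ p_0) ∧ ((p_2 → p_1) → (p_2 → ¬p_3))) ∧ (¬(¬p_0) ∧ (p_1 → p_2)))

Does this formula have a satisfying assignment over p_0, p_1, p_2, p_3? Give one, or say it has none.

Case p_0 = True: the conjunct ¬p_0 is False.
Case p_0 = False: the conjunct p_0 is False.
Both cases fail — unsatisfiable.

UNSATISFIABLE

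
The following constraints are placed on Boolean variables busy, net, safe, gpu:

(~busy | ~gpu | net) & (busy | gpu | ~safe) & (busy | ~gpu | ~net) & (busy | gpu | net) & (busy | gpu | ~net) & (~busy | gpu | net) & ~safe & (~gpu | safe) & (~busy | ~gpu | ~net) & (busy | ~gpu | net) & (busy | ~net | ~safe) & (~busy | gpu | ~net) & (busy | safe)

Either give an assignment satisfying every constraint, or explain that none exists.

The formula is unsatisfiable.

Case safe = True:
  Clause (~safe) is falsified — contradiction.
Case safe = False:
  (~gpu | safe) forces gpu = False.
  (busy | safe) forces busy = True.
  (~busy | gpu | net) forces net = True.
  Clause (~busy | gpu | ~net) is falsified — contradiction.
Both cases fail, so the formula is unsatisfiable.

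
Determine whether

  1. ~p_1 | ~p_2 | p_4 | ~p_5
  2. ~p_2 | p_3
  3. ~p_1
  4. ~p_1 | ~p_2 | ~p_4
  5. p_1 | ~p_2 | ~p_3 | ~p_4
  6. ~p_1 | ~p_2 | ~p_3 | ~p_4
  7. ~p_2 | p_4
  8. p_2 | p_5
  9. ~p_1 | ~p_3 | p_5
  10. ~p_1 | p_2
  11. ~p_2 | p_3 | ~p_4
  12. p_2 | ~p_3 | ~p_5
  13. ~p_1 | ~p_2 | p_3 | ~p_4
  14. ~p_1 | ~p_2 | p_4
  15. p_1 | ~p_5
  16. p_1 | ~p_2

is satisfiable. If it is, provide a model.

The formula is unsatisfiable.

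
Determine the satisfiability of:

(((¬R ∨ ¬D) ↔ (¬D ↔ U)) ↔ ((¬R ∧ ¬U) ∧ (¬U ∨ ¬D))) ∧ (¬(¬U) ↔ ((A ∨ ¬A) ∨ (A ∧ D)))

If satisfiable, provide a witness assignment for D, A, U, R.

D = True, A = False, U = True, R = False

  ((¬R ∨ ¬D) ↔ (¬D ↔ U)) ↔ ((¬R ∧ ¬U) ∧ (¬U ∨ ¬D)) = True
    (¬R ∨ ¬D) ↔ (¬D ↔ U) = False
      ¬R ∨ ¬D = True
        ¬R = True
        ¬D = False
      ¬D ↔ U = False
        ¬D = False
    (¬R ∧ ¬U) ∧ (¬U ∨ ¬D) = False
      ¬R ∧ ¬U = False
        ¬R = True
        ¬U = False
      ¬U ∨ ¬D = False
        ¬U = False
        ¬D = False
  ¬(¬U) ↔ ((A ∨ ¬A) ∨ (A ∧ D)) = True
    ¬(¬U) = True
      ¬U = False
    (A ∨ ¬A) ∨ (A ∧ D) = True
      A ∨ ¬A = True
        ¬A = True
      A ∧ D = False
Both conjuncts True, so the formula holds.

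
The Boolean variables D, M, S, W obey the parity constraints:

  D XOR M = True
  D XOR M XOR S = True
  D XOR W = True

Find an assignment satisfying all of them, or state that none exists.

D=T; M=F; S=F; W=F

D XOR M = T XOR F = True ✓
D XOR M XOR S = T XOR F XOR F = True ✓
D XOR W = T XOR F = True ✓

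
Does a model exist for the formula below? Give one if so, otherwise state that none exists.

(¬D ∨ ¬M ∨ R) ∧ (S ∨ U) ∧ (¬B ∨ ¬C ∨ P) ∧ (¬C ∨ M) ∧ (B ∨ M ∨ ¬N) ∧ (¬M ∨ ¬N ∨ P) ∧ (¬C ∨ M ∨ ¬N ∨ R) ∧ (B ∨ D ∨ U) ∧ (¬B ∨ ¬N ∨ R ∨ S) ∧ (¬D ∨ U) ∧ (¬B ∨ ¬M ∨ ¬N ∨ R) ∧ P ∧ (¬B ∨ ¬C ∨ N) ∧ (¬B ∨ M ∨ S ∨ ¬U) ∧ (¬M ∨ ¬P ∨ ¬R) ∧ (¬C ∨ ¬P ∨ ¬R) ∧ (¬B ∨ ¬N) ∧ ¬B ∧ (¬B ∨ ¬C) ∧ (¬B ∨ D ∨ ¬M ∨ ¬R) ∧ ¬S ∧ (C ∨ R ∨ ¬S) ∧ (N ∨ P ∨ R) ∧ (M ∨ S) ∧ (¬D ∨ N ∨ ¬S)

Unit clause (P) forces P = True.
Unit clause (¬B) forces B = False.
Unit clause (¬S) forces S = False.
In (M ∨ S) only M is left, so M = True.
In (S ∨ U) only U is left, so U = True.
In (¬M ∨ ¬P ∨ ¬R) only ¬R is left, so R = False.
In (¬D ∨ ¬M ∨ R) only ¬D is left, so D = False.
Set N = False.
Set C = True.
All clauses satisfied.

U = True, R = False, N = False, P = True, M = True, C = True, D = False, S = False, B = False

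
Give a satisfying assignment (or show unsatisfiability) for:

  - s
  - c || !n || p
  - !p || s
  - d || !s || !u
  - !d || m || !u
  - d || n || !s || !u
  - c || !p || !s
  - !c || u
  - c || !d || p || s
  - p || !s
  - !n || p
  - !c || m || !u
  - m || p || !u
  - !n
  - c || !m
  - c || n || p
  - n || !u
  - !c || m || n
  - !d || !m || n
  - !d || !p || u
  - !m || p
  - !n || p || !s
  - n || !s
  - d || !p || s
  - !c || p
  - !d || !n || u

Unsatisfiable — no assignment works.

Case n = True:
  Clause (!n) is falsified — contradiction.
Case n = False:
  (s) forces s = True.
  Clause (n || !s) is falsified — contradiction.
Both cases fail, so the formula is unsatisfiable.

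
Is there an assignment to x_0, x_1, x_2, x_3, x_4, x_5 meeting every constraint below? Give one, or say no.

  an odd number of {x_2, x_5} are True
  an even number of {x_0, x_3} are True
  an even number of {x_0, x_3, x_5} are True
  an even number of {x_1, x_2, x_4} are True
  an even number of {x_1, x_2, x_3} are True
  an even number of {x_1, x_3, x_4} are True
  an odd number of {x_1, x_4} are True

x_0 = True, x_1 = False, x_2 = True, x_3 = True, x_4 = True, x_5 = False

{x_2, x_5}: 1 true → odd ✓
{x_0, x_3}: 2 true → even ✓
{x_0, x_3, x_5}: 2 true → even ✓
{x_1, x_2, x_4}: 2 true → even ✓
{x_1, x_2, x_3}: 2 true → even ✓
{x_1, x_3, x_4}: 2 true → even ✓
{x_1, x_4}: 1 true → odd ✓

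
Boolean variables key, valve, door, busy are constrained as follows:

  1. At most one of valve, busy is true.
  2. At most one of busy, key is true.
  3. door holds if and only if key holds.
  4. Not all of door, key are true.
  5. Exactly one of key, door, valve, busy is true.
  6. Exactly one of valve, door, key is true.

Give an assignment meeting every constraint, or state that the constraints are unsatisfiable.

key = False, valve = True, door = False, busy = False

  (1) {valve, busy}: 1 true — at most one ✓
  (2) {busy, key}: 0 true — at most one ✓
  (3) door=F, key=F — same ✓
  (4) {door, key}: 0/2 true — not all ✓
  (5) {key, door, valve, busy}: 1 true — exactly one ✓
  (6) {valve, door, key}: 1 true — exactly one ✓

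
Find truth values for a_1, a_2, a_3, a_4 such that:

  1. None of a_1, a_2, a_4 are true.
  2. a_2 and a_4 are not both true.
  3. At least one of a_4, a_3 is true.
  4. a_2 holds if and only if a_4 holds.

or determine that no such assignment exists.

a_1: False, a_2: False, a_3: True, a_4: False

  (1) {a_1, a_2, a_4}: 0 true — none ✓
  (2) a_2=F, a_4=F — not both ✓
  (3) {a_4, a_3}: 1 true — at least one ✓
  (4) a_2=F, a_4=F — same ✓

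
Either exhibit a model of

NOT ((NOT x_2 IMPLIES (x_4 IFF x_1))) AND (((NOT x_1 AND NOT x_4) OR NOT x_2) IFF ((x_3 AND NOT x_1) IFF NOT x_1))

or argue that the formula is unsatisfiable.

x_1=T, x_2=F, x_3=F, x_4=F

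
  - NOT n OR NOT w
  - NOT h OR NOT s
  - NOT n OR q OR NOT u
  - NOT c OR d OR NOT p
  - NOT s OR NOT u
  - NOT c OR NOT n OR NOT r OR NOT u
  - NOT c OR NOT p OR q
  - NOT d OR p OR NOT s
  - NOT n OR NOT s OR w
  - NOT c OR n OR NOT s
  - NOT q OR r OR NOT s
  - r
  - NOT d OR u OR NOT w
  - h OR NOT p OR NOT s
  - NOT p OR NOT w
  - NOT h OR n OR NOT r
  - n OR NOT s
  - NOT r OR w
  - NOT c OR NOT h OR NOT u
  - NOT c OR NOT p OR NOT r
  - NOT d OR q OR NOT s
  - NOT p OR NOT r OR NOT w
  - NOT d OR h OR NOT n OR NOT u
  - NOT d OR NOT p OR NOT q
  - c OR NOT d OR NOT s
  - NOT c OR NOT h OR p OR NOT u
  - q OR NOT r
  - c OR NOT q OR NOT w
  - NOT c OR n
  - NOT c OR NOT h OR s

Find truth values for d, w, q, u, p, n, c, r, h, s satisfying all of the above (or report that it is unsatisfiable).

Unsatisfiable — no assignment works.

Case r = True:
  (NOT r OR w) forces w = True.
  (NOT n OR NOT w) forces n = False.
  (NOT p OR NOT w) forces p = False.
  (NOT h OR n OR NOT r) forces h = False.
  (n OR NOT s) forces s = False.
  (q OR NOT r) forces q = True.
  (c OR NOT q OR NOT w) forces c = True.
  Clause (NOT c OR n) is falsified — contradiction.
Case r = False:
  Clause (r) is falsified — contradiction.
Both cases fail, so the formula is unsatisfiable.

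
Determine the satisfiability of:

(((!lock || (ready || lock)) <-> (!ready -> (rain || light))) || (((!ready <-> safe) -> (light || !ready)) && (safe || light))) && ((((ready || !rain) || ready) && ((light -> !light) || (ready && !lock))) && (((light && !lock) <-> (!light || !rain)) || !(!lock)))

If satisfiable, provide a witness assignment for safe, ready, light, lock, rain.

safe=T; ready=T; light=F; lock=T; rain=F

  ((!lock || (ready || lock)) <-> (!ready -> (rain || light))) || (((!ready <-> safe) -> (light || !ready)) && (safe || light)) = True
    (!lock || (ready || lock)) <-> (!ready -> (rain || light)) = True
      !lock || (ready || lock) = True
        !lock = False
        ready || lock = True
      !ready -> (rain || light) = True
        !ready = False
        rain || light = False
    ((!ready <-> safe) -> (light || !ready)) && (safe || light) = True
      (!ready <-> safe) -> (light || !ready) = True
        !ready <-> safe = False
          !ready = False
        light || !ready = False
          !ready = False
      safe || light = True
  (((ready || !rain) || ready) && ((light -> !light) || (ready && !lock))) && (((light && !lock) <-> (!light || !rain)) || !(!lock)) = True
    ((ready || !rain) || ready) && ((light -> !light) || (ready && !lock)) = True
      (ready || !rain) || ready = True
        ready || !rain = True
          !rain = True
      (light -> !light) || (ready && !lock) = True
        light -> !light = True
          !light = True
        ready && !lock = False
          !lock = False
    ((light && !lock) <-> (!light || !rain)) || !(!lock) = True
      (light && !lock) <-> (!light || !rain) = False
        light && !lock = False
          !lock = False
        !light || !rain = True
          !light = True
          !rain = True
      !(!lock) = True
        !lock = False
Both conjuncts True, so the formula holds.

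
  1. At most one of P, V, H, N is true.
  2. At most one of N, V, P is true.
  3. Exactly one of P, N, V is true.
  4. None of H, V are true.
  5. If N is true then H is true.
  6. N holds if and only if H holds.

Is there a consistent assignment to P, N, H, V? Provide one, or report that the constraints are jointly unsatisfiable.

P: True; N: False; H: False; V: False

  (1) {P, V, H, N}: 1 true — at most one ✓
  (2) {N, V, P}: 1 true — at most one ✓
  (3) {P, N, V}: 1 true — exactly one ✓
  (4) {H, V}: 0 true — none ✓
  (5) N=F ⇒ H: vacuous ✓
  (6) N=F, H=F — same ✓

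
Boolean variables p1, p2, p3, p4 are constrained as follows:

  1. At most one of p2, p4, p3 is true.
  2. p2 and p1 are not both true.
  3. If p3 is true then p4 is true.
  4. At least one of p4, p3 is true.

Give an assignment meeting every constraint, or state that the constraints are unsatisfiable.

p1 = False, p2 = False, p3 = False, p4 = True

  (1) {p2, p4, p3}: 1 true — at most one ✓
  (2) p2=F, p1=F — not both ✓
  (3) p3=F ⇒ p4: vacuous ✓
  (4) {p4, p3}: 1 true — at least one ✓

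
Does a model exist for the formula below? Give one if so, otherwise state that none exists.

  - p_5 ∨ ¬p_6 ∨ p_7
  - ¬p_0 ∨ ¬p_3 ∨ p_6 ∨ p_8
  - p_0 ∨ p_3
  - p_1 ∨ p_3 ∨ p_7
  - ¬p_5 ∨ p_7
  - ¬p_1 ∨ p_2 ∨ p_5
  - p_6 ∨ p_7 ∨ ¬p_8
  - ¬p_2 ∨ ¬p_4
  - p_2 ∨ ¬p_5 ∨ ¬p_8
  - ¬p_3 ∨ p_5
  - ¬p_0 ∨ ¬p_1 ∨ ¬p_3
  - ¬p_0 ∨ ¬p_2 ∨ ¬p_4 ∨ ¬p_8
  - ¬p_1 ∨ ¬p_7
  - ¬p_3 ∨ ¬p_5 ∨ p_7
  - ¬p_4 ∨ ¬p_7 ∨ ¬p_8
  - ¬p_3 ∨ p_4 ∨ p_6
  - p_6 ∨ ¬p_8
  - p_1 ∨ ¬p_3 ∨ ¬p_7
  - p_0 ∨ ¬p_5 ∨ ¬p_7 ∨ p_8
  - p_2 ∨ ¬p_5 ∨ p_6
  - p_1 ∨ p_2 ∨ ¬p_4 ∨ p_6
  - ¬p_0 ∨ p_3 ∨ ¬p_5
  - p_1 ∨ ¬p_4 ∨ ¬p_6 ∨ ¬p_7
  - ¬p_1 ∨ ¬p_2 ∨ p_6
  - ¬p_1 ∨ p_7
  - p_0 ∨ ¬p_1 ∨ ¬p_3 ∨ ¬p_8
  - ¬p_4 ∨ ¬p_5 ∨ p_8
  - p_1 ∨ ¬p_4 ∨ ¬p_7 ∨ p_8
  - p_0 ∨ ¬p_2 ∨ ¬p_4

Try p_0 = False:
  (p_0 ∨ p_3) forces p_3 = True.
  (¬p_3 ∨ p_5) forces p_5 = True.
  (¬p_5 ∨ p_7) forces p_7 = True.
  (¬p_1 ∨ ¬p_7) forces p_1 = False.
  clause (p_1 ∨ ¬p_3 ∨ ¬p_7) is falsified — backtrack.
So p_0 = True.
Set p_1 = False.
Set p_2 = True.
  then (¬p_2 ∨ ¬p_4) forces p_4 = False.
Set p_3 = False.
  then (p_1 ∨ p_3 ∨ p_7) forces p_7 = True.
  then (¬p_0 ∨ p_3 ∨ ¬p_5) forces p_5 = False.
Set p_6 = True.
Set p_8 = False.
All clauses satisfied.

p_0: True; p_1: False; p_2: True; p_3: False; p_4: False; p_5: False; p_6: True; p_7: True; p_8: False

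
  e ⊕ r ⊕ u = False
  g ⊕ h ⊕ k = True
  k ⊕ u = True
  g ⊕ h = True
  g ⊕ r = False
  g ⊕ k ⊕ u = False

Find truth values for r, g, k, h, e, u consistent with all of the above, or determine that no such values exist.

r=T, g=T, k=F, h=F, e=F, u=T

e ⊕ r ⊕ u = F ⊕ T ⊕ T = False ✓
g ⊕ h ⊕ k = T ⊕ F ⊕ F = True ✓
k ⊕ u = F ⊕ T = True ✓
g ⊕ h = T ⊕ F = True ✓
g ⊕ r = T ⊕ T = False ✓
g ⊕ k ⊕ u = T ⊕ F ⊕ T = False ✓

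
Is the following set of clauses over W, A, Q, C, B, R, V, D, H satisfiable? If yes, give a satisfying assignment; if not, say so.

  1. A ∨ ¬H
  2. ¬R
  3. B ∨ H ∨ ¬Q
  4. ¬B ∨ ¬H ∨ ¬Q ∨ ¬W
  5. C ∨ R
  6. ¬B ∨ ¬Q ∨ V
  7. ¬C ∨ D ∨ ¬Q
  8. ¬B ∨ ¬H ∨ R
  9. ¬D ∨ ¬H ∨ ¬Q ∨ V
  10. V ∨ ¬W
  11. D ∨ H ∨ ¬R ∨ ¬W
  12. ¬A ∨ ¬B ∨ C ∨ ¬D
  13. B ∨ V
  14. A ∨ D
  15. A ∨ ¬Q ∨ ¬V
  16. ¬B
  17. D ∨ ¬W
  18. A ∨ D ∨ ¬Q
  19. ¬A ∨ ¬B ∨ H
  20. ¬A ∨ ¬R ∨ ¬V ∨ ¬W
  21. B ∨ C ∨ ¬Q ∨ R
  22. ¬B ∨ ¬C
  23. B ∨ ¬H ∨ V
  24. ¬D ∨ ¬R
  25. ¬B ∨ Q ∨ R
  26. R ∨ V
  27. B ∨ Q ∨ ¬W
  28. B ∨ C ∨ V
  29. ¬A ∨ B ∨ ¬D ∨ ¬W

W: False, A: True, Q: False, C: True, B: False, R: False, V: True, D: True, H: False

Unit clause (¬R) forces R = False.
In (C ∨ R) only C is left, so C = True.
Unit clause (¬B) forces B = False.
In (R ∨ V) only V is left, so V = True.
Try W = True:
  (D ∨ ¬W) forces D = True.
  (B ∨ Q ∨ ¬W) forces Q = True.
  (B ∨ H ∨ ¬Q) forces H = True.
  (A ∨ ¬H) forces A = True.
  clause (¬A ∨ B ∨ ¬D ∨ ¬W) is falsified — backtrack.
So W = False.
Set A = True.
Set Q = False.
Set D = True.
Set H = False.
All clauses satisfied.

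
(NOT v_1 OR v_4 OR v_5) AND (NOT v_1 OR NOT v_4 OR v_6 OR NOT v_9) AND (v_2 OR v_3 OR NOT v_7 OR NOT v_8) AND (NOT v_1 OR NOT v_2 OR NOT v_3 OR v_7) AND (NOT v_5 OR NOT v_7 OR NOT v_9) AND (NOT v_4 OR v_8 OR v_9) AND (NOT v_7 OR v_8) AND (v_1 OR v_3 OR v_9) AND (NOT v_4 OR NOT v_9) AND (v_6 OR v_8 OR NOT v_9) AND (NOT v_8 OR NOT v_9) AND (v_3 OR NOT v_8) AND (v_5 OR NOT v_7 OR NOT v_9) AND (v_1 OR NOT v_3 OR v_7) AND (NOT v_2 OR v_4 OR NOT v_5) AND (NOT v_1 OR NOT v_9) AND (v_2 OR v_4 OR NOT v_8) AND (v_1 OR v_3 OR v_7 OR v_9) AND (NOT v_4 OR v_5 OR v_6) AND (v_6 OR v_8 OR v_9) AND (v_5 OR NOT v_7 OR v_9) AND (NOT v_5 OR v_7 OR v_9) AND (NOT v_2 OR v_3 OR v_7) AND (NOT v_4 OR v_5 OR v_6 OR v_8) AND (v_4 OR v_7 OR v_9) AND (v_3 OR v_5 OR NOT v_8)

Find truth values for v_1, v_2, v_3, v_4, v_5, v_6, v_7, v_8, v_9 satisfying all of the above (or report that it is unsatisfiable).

Set v_1 = True.
  then (NOT v_1 OR NOT v_9) forces v_9 = False.
Set v_2 = False.
Set v_3 = True.
Try v_4 = False:
  (NOT v_1 OR v_4 OR v_5) forces v_5 = True.
  (v_2 OR v_4 OR NOT v_8) forces v_8 = False.
  (NOT v_7 OR v_8) forces v_7 = False.
  clause (NOT v_5 OR v_7 OR v_9) is falsified — backtrack.
So v_4 = True.
  then (NOT v_4 OR v_8 OR v_9) forces v_8 = True.
Set v_5 = True.
  then (NOT v_5 OR v_7 OR v_9) forces v_7 = True.
Set v_6 = True.
All clauses satisfied.

v_1 = True, v_2 = False, v_3 = True, v_4 = True, v_5 = True, v_6 = True, v_7 = True, v_8 = True, v_9 = False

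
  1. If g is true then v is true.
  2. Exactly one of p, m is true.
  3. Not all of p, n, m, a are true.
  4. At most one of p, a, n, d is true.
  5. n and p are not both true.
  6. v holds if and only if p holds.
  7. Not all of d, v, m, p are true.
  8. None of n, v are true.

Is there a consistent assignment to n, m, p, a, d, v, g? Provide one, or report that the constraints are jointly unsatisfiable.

n = False, m = True, p = False, a = False, d = False, v = False, g = False

  (1) g=F ⇒ v: vacuous ✓
  (2) {p, m}: 1 true — exactly one ✓
  (3) {p, n, m, a}: 1/4 true — not all ✓
  (4) {p, a, n, d}: 0 true — at most one ✓
  (5) n=F, p=F — not both ✓
  (6) v=F, p=F — same ✓
  (7) {d, v, m, p}: 1/4 true — not all ✓
  (8) {n, v}: 0 true — none ✓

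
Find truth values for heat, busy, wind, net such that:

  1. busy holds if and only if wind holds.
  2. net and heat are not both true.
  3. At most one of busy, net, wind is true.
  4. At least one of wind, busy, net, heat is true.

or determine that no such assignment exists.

heat=F, busy=F, wind=F, net=T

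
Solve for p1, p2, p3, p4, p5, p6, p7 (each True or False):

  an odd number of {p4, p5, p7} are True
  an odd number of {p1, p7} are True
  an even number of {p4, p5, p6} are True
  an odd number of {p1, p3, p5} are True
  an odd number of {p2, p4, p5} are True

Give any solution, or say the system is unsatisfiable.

p1 = False, p2 = True, p3 = False, p4 = True, p5 = True, p6 = False, p7 = True

{p4, p5, p7}: 3 true → odd ✓
{p1, p7}: 1 true → odd ✓
{p4, p5, p6}: 2 true → even ✓
{p1, p3, p5}: 1 true → odd ✓
{p2, p4, p5}: 3 true → odd ✓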